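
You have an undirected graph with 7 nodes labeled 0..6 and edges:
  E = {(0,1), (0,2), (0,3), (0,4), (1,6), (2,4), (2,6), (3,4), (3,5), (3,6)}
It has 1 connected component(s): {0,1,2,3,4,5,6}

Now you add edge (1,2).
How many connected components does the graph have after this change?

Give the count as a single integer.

Initial component count: 1
Add (1,2): endpoints already in same component. Count unchanged: 1.
New component count: 1

Answer: 1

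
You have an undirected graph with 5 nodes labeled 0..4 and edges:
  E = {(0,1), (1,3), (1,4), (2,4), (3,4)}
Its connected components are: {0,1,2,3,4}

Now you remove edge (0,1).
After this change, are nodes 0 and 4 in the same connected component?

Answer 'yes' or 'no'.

Initial components: {0,1,2,3,4}
Removing edge (0,1): it was a bridge — component count 1 -> 2.
New components: {0} {1,2,3,4}
Are 0 and 4 in the same component? no

Answer: no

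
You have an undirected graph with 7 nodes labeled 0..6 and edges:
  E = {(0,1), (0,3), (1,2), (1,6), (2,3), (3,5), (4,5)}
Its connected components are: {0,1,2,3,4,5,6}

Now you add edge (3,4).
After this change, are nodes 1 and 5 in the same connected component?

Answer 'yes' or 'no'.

Initial components: {0,1,2,3,4,5,6}
Adding edge (3,4): both already in same component {0,1,2,3,4,5,6}. No change.
New components: {0,1,2,3,4,5,6}
Are 1 and 5 in the same component? yes

Answer: yes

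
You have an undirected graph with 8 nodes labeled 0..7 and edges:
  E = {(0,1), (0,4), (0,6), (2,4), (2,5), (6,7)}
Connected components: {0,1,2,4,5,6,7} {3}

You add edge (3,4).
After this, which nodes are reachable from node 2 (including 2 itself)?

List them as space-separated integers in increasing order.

Before: nodes reachable from 2: {0,1,2,4,5,6,7}
Adding (3,4): merges 2's component with another. Reachability grows.
After: nodes reachable from 2: {0,1,2,3,4,5,6,7}

Answer: 0 1 2 3 4 5 6 7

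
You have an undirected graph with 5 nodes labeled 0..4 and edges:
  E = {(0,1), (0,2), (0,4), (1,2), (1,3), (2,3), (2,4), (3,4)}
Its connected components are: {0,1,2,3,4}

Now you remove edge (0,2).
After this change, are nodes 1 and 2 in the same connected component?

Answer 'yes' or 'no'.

Answer: yes

Derivation:
Initial components: {0,1,2,3,4}
Removing edge (0,2): not a bridge — component count unchanged at 1.
New components: {0,1,2,3,4}
Are 1 and 2 in the same component? yes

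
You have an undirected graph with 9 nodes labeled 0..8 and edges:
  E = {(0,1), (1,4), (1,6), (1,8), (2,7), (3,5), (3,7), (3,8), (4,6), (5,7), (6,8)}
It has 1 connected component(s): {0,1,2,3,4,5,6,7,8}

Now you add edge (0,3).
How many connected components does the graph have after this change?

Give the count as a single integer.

Initial component count: 1
Add (0,3): endpoints already in same component. Count unchanged: 1.
New component count: 1

Answer: 1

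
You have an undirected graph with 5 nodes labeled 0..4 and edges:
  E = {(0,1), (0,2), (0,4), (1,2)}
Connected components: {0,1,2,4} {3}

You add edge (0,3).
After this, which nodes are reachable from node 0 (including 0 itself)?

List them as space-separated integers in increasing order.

Answer: 0 1 2 3 4

Derivation:
Before: nodes reachable from 0: {0,1,2,4}
Adding (0,3): merges 0's component with another. Reachability grows.
After: nodes reachable from 0: {0,1,2,3,4}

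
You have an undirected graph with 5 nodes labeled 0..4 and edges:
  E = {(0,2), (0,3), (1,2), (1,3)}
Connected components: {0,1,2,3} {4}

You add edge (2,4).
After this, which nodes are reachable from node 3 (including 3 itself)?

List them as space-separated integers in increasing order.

Answer: 0 1 2 3 4

Derivation:
Before: nodes reachable from 3: {0,1,2,3}
Adding (2,4): merges 3's component with another. Reachability grows.
After: nodes reachable from 3: {0,1,2,3,4}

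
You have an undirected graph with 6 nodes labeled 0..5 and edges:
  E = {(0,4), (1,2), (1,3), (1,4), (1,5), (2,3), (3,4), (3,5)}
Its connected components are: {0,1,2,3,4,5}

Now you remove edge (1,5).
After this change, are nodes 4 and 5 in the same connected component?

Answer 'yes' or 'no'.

Answer: yes

Derivation:
Initial components: {0,1,2,3,4,5}
Removing edge (1,5): not a bridge — component count unchanged at 1.
New components: {0,1,2,3,4,5}
Are 4 and 5 in the same component? yes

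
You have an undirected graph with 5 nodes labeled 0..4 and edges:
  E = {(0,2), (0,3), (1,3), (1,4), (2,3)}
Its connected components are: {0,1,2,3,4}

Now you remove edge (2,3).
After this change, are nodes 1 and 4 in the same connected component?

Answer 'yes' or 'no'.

Answer: yes

Derivation:
Initial components: {0,1,2,3,4}
Removing edge (2,3): not a bridge — component count unchanged at 1.
New components: {0,1,2,3,4}
Are 1 and 4 in the same component? yes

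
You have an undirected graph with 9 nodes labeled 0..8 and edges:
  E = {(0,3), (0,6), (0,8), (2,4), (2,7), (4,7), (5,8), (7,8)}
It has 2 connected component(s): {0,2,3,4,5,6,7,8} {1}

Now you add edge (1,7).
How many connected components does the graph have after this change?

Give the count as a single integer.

Answer: 1

Derivation:
Initial component count: 2
Add (1,7): merges two components. Count decreases: 2 -> 1.
New component count: 1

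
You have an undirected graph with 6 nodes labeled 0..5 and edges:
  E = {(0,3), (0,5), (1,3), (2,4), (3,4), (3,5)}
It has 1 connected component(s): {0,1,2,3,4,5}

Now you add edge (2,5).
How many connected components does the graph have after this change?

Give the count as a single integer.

Initial component count: 1
Add (2,5): endpoints already in same component. Count unchanged: 1.
New component count: 1

Answer: 1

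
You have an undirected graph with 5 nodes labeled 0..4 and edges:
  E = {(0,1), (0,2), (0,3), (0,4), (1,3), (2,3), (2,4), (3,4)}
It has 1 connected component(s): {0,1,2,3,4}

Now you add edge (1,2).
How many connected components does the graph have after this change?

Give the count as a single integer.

Initial component count: 1
Add (1,2): endpoints already in same component. Count unchanged: 1.
New component count: 1

Answer: 1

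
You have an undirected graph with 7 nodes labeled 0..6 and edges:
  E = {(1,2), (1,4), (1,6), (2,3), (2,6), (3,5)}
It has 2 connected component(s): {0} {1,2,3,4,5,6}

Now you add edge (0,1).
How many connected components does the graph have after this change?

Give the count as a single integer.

Initial component count: 2
Add (0,1): merges two components. Count decreases: 2 -> 1.
New component count: 1

Answer: 1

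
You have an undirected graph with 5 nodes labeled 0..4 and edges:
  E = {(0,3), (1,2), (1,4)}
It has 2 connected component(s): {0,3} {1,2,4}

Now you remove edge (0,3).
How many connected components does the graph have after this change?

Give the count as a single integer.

Answer: 3

Derivation:
Initial component count: 2
Remove (0,3): it was a bridge. Count increases: 2 -> 3.
  After removal, components: {0} {1,2,4} {3}
New component count: 3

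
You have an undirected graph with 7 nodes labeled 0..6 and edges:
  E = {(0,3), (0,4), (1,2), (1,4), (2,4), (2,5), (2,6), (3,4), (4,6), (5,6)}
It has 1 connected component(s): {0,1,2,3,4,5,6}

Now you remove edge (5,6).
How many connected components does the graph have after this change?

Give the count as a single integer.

Answer: 1

Derivation:
Initial component count: 1
Remove (5,6): not a bridge. Count unchanged: 1.
  After removal, components: {0,1,2,3,4,5,6}
New component count: 1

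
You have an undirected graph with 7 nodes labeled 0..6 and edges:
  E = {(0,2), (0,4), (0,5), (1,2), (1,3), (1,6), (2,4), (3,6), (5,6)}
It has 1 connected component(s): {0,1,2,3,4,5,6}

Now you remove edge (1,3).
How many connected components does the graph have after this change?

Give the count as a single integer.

Initial component count: 1
Remove (1,3): not a bridge. Count unchanged: 1.
  After removal, components: {0,1,2,3,4,5,6}
New component count: 1

Answer: 1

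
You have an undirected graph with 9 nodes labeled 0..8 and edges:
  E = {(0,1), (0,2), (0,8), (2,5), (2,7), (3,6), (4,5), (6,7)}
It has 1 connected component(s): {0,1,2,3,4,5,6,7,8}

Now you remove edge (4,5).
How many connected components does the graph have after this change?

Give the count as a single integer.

Initial component count: 1
Remove (4,5): it was a bridge. Count increases: 1 -> 2.
  After removal, components: {0,1,2,3,5,6,7,8} {4}
New component count: 2

Answer: 2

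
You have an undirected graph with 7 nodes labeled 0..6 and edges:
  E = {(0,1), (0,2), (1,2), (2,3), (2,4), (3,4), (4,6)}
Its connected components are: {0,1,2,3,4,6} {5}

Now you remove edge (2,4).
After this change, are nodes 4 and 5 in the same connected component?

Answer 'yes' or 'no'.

Initial components: {0,1,2,3,4,6} {5}
Removing edge (2,4): not a bridge — component count unchanged at 2.
New components: {0,1,2,3,4,6} {5}
Are 4 and 5 in the same component? no

Answer: no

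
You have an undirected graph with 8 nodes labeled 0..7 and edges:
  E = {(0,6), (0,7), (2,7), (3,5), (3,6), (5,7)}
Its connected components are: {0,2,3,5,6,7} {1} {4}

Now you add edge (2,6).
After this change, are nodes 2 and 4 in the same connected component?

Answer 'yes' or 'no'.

Initial components: {0,2,3,5,6,7} {1} {4}
Adding edge (2,6): both already in same component {0,2,3,5,6,7}. No change.
New components: {0,2,3,5,6,7} {1} {4}
Are 2 and 4 in the same component? no

Answer: no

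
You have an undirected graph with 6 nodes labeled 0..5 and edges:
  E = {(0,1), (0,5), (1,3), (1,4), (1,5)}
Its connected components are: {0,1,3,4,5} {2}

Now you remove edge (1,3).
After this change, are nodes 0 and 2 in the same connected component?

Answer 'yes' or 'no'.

Answer: no

Derivation:
Initial components: {0,1,3,4,5} {2}
Removing edge (1,3): it was a bridge — component count 2 -> 3.
New components: {0,1,4,5} {2} {3}
Are 0 and 2 in the same component? no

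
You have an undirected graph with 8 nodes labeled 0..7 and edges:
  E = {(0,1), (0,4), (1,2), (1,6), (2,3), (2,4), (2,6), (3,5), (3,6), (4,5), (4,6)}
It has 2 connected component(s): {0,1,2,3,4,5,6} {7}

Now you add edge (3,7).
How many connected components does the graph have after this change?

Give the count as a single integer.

Answer: 1

Derivation:
Initial component count: 2
Add (3,7): merges two components. Count decreases: 2 -> 1.
New component count: 1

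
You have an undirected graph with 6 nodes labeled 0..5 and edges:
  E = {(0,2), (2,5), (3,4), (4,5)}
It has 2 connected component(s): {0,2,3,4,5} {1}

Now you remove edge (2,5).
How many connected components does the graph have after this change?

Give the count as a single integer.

Initial component count: 2
Remove (2,5): it was a bridge. Count increases: 2 -> 3.
  After removal, components: {0,2} {1} {3,4,5}
New component count: 3

Answer: 3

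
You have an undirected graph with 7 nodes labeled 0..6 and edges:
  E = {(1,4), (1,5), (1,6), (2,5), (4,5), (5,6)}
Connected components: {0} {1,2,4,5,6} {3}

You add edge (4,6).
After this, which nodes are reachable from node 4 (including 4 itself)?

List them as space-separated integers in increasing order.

Answer: 1 2 4 5 6

Derivation:
Before: nodes reachable from 4: {1,2,4,5,6}
Adding (4,6): both endpoints already in same component. Reachability from 4 unchanged.
After: nodes reachable from 4: {1,2,4,5,6}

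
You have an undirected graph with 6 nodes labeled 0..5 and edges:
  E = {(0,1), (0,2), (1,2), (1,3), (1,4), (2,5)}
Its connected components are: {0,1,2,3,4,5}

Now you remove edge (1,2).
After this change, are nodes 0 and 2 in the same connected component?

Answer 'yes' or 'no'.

Answer: yes

Derivation:
Initial components: {0,1,2,3,4,5}
Removing edge (1,2): not a bridge — component count unchanged at 1.
New components: {0,1,2,3,4,5}
Are 0 and 2 in the same component? yes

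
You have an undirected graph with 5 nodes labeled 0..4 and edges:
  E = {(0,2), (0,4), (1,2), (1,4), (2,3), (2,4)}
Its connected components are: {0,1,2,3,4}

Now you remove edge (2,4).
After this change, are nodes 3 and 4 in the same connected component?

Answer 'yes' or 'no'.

Answer: yes

Derivation:
Initial components: {0,1,2,3,4}
Removing edge (2,4): not a bridge — component count unchanged at 1.
New components: {0,1,2,3,4}
Are 3 and 4 in the same component? yes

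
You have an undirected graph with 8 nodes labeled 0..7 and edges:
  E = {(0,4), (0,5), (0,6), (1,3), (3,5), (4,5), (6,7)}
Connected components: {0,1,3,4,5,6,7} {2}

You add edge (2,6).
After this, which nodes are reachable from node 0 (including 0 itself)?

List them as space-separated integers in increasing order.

Before: nodes reachable from 0: {0,1,3,4,5,6,7}
Adding (2,6): merges 0's component with another. Reachability grows.
After: nodes reachable from 0: {0,1,2,3,4,5,6,7}

Answer: 0 1 2 3 4 5 6 7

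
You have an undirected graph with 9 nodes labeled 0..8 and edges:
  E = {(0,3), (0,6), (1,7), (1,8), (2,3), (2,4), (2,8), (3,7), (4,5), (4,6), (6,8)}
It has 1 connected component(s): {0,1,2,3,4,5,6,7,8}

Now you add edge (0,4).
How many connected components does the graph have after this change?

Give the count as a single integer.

Initial component count: 1
Add (0,4): endpoints already in same component. Count unchanged: 1.
New component count: 1

Answer: 1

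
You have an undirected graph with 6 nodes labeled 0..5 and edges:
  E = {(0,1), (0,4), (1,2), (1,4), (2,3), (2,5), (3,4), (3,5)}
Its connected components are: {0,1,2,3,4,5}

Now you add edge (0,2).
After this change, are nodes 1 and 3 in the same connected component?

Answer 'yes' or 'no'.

Answer: yes

Derivation:
Initial components: {0,1,2,3,4,5}
Adding edge (0,2): both already in same component {0,1,2,3,4,5}. No change.
New components: {0,1,2,3,4,5}
Are 1 and 3 in the same component? yes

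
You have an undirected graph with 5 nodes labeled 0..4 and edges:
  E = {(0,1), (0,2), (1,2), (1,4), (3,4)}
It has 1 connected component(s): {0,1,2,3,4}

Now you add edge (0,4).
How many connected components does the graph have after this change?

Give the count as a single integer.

Answer: 1

Derivation:
Initial component count: 1
Add (0,4): endpoints already in same component. Count unchanged: 1.
New component count: 1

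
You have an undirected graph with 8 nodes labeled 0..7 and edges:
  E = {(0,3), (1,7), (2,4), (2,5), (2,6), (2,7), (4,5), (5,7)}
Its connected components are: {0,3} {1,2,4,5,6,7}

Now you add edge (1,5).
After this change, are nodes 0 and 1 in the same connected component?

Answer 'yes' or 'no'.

Answer: no

Derivation:
Initial components: {0,3} {1,2,4,5,6,7}
Adding edge (1,5): both already in same component {1,2,4,5,6,7}. No change.
New components: {0,3} {1,2,4,5,6,7}
Are 0 and 1 in the same component? no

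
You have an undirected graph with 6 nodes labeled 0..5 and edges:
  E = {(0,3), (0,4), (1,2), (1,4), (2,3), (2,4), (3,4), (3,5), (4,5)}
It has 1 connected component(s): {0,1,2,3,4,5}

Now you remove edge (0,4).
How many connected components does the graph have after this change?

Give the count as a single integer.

Initial component count: 1
Remove (0,4): not a bridge. Count unchanged: 1.
  After removal, components: {0,1,2,3,4,5}
New component count: 1

Answer: 1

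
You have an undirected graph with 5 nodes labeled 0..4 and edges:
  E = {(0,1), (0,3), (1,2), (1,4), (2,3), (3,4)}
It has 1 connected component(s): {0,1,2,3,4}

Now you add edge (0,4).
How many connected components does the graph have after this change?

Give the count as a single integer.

Initial component count: 1
Add (0,4): endpoints already in same component. Count unchanged: 1.
New component count: 1

Answer: 1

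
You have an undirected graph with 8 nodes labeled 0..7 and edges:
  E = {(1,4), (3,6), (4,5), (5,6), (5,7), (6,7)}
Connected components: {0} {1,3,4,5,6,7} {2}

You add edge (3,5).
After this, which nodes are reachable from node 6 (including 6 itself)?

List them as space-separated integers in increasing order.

Answer: 1 3 4 5 6 7

Derivation:
Before: nodes reachable from 6: {1,3,4,5,6,7}
Adding (3,5): both endpoints already in same component. Reachability from 6 unchanged.
After: nodes reachable from 6: {1,3,4,5,6,7}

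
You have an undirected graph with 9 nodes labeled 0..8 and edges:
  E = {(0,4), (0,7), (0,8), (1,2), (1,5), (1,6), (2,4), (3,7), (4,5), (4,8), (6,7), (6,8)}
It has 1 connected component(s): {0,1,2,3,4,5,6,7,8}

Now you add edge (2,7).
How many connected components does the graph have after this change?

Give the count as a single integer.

Initial component count: 1
Add (2,7): endpoints already in same component. Count unchanged: 1.
New component count: 1

Answer: 1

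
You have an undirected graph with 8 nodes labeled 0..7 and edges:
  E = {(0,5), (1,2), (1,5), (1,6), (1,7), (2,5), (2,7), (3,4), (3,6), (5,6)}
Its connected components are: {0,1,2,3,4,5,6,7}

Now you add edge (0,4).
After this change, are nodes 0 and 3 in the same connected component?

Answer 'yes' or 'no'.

Answer: yes

Derivation:
Initial components: {0,1,2,3,4,5,6,7}
Adding edge (0,4): both already in same component {0,1,2,3,4,5,6,7}. No change.
New components: {0,1,2,3,4,5,6,7}
Are 0 and 3 in the same component? yes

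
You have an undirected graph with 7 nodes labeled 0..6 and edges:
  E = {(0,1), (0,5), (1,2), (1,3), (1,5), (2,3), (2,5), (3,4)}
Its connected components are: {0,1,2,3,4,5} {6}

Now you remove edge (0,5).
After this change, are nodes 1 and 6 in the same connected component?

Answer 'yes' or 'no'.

Answer: no

Derivation:
Initial components: {0,1,2,3,4,5} {6}
Removing edge (0,5): not a bridge — component count unchanged at 2.
New components: {0,1,2,3,4,5} {6}
Are 1 and 6 in the same component? no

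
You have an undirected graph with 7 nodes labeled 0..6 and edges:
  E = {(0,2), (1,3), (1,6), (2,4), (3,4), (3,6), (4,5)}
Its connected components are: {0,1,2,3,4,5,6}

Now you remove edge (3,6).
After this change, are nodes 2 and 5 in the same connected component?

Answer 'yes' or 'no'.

Answer: yes

Derivation:
Initial components: {0,1,2,3,4,5,6}
Removing edge (3,6): not a bridge — component count unchanged at 1.
New components: {0,1,2,3,4,5,6}
Are 2 and 5 in the same component? yes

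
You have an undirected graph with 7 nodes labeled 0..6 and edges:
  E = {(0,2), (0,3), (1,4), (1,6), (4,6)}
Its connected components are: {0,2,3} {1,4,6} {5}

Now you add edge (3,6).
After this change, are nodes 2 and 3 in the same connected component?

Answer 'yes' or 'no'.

Initial components: {0,2,3} {1,4,6} {5}
Adding edge (3,6): merges {0,2,3} and {1,4,6}.
New components: {0,1,2,3,4,6} {5}
Are 2 and 3 in the same component? yes

Answer: yes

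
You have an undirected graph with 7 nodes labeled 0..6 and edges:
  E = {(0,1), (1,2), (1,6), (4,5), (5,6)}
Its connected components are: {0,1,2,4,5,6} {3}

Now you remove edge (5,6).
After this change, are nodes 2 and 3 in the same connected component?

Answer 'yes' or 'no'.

Answer: no

Derivation:
Initial components: {0,1,2,4,5,6} {3}
Removing edge (5,6): it was a bridge — component count 2 -> 3.
New components: {0,1,2,6} {3} {4,5}
Are 2 and 3 in the same component? no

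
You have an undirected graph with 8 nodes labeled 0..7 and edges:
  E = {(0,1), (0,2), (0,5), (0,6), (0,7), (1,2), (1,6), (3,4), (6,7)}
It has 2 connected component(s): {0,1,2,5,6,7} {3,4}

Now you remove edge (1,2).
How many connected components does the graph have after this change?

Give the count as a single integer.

Answer: 2

Derivation:
Initial component count: 2
Remove (1,2): not a bridge. Count unchanged: 2.
  After removal, components: {0,1,2,5,6,7} {3,4}
New component count: 2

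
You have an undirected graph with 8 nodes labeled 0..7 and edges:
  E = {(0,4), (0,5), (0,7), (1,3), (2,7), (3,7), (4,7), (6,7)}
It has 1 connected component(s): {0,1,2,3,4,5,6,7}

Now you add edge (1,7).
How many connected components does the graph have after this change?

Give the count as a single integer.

Initial component count: 1
Add (1,7): endpoints already in same component. Count unchanged: 1.
New component count: 1

Answer: 1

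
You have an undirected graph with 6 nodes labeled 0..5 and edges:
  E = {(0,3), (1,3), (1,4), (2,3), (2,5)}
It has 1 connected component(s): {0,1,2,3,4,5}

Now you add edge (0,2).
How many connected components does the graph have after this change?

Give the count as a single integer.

Answer: 1

Derivation:
Initial component count: 1
Add (0,2): endpoints already in same component. Count unchanged: 1.
New component count: 1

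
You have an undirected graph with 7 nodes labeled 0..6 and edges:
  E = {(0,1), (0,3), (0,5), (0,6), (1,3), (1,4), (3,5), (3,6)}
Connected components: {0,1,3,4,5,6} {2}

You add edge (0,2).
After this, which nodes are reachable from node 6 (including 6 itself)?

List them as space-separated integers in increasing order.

Before: nodes reachable from 6: {0,1,3,4,5,6}
Adding (0,2): merges 6's component with another. Reachability grows.
After: nodes reachable from 6: {0,1,2,3,4,5,6}

Answer: 0 1 2 3 4 5 6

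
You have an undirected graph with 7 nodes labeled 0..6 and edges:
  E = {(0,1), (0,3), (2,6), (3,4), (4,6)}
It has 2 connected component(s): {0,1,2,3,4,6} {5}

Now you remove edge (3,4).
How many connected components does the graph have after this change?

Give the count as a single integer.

Answer: 3

Derivation:
Initial component count: 2
Remove (3,4): it was a bridge. Count increases: 2 -> 3.
  After removal, components: {0,1,3} {2,4,6} {5}
New component count: 3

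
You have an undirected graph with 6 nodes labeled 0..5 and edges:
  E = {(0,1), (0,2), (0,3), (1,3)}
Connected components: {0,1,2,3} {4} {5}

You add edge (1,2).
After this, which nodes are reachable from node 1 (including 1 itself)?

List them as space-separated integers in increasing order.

Answer: 0 1 2 3

Derivation:
Before: nodes reachable from 1: {0,1,2,3}
Adding (1,2): both endpoints already in same component. Reachability from 1 unchanged.
After: nodes reachable from 1: {0,1,2,3}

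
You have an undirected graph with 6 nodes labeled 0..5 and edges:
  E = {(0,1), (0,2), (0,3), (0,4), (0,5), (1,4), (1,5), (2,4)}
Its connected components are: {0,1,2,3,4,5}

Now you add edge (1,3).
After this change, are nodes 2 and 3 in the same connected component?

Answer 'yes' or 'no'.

Initial components: {0,1,2,3,4,5}
Adding edge (1,3): both already in same component {0,1,2,3,4,5}. No change.
New components: {0,1,2,3,4,5}
Are 2 and 3 in the same component? yes

Answer: yes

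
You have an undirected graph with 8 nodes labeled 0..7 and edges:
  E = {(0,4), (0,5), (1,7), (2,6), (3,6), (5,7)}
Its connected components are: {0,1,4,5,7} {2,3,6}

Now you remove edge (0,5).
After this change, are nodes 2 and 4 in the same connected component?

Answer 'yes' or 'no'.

Answer: no

Derivation:
Initial components: {0,1,4,5,7} {2,3,6}
Removing edge (0,5): it was a bridge — component count 2 -> 3.
New components: {0,4} {1,5,7} {2,3,6}
Are 2 and 4 in the same component? no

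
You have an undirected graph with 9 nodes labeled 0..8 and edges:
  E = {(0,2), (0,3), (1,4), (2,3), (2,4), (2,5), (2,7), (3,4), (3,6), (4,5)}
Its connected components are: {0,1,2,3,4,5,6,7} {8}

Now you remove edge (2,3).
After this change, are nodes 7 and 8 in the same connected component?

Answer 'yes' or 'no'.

Initial components: {0,1,2,3,4,5,6,7} {8}
Removing edge (2,3): not a bridge — component count unchanged at 2.
New components: {0,1,2,3,4,5,6,7} {8}
Are 7 and 8 in the same component? no

Answer: no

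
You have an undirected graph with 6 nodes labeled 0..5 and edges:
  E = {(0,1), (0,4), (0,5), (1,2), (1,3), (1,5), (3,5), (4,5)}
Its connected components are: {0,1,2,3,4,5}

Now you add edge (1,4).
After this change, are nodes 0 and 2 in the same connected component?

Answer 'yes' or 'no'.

Initial components: {0,1,2,3,4,5}
Adding edge (1,4): both already in same component {0,1,2,3,4,5}. No change.
New components: {0,1,2,3,4,5}
Are 0 and 2 in the same component? yes

Answer: yes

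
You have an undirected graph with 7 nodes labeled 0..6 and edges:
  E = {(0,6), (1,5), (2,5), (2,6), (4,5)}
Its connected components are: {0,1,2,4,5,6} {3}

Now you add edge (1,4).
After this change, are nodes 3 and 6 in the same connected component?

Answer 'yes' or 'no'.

Initial components: {0,1,2,4,5,6} {3}
Adding edge (1,4): both already in same component {0,1,2,4,5,6}. No change.
New components: {0,1,2,4,5,6} {3}
Are 3 and 6 in the same component? no

Answer: no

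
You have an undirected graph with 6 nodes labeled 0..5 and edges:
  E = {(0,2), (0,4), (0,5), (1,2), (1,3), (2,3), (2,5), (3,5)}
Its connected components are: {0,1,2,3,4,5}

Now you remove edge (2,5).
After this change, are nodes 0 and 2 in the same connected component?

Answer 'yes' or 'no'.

Answer: yes

Derivation:
Initial components: {0,1,2,3,4,5}
Removing edge (2,5): not a bridge — component count unchanged at 1.
New components: {0,1,2,3,4,5}
Are 0 and 2 in the same component? yes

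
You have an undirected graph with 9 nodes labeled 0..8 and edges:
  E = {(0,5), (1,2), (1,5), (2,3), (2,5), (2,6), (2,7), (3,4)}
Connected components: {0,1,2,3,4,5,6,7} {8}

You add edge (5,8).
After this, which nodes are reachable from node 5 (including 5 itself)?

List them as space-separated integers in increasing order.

Answer: 0 1 2 3 4 5 6 7 8

Derivation:
Before: nodes reachable from 5: {0,1,2,3,4,5,6,7}
Adding (5,8): merges 5's component with another. Reachability grows.
After: nodes reachable from 5: {0,1,2,3,4,5,6,7,8}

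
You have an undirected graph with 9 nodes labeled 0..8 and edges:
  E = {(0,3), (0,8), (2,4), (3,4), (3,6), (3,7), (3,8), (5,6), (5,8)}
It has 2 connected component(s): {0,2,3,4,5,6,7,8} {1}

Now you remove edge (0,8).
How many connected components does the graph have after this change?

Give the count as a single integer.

Initial component count: 2
Remove (0,8): not a bridge. Count unchanged: 2.
  After removal, components: {0,2,3,4,5,6,7,8} {1}
New component count: 2

Answer: 2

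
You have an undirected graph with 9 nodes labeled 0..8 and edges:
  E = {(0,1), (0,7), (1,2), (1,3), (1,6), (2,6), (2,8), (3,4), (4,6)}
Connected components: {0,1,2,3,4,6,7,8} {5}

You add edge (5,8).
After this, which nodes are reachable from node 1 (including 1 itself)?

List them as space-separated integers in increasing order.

Answer: 0 1 2 3 4 5 6 7 8

Derivation:
Before: nodes reachable from 1: {0,1,2,3,4,6,7,8}
Adding (5,8): merges 1's component with another. Reachability grows.
After: nodes reachable from 1: {0,1,2,3,4,5,6,7,8}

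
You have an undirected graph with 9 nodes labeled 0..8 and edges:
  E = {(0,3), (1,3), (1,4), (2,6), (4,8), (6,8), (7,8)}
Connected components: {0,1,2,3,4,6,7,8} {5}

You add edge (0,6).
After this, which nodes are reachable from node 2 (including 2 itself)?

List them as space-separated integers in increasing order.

Before: nodes reachable from 2: {0,1,2,3,4,6,7,8}
Adding (0,6): both endpoints already in same component. Reachability from 2 unchanged.
After: nodes reachable from 2: {0,1,2,3,4,6,7,8}

Answer: 0 1 2 3 4 6 7 8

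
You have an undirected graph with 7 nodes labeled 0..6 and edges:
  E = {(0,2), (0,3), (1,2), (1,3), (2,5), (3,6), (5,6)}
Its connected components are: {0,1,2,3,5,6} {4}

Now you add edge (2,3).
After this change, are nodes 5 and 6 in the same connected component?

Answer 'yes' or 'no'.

Answer: yes

Derivation:
Initial components: {0,1,2,3,5,6} {4}
Adding edge (2,3): both already in same component {0,1,2,3,5,6}. No change.
New components: {0,1,2,3,5,6} {4}
Are 5 and 6 in the same component? yes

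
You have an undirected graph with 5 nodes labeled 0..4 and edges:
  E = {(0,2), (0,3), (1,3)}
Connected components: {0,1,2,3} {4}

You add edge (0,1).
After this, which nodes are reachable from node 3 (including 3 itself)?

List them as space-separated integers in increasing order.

Answer: 0 1 2 3

Derivation:
Before: nodes reachable from 3: {0,1,2,3}
Adding (0,1): both endpoints already in same component. Reachability from 3 unchanged.
After: nodes reachable from 3: {0,1,2,3}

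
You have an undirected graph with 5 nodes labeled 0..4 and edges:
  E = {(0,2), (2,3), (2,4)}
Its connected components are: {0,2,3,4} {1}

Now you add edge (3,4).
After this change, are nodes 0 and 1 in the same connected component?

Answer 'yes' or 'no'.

Initial components: {0,2,3,4} {1}
Adding edge (3,4): both already in same component {0,2,3,4}. No change.
New components: {0,2,3,4} {1}
Are 0 and 1 in the same component? no

Answer: no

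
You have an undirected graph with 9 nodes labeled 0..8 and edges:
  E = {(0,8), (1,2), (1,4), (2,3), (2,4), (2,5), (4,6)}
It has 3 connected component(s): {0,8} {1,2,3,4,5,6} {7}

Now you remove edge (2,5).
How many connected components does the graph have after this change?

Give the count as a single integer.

Initial component count: 3
Remove (2,5): it was a bridge. Count increases: 3 -> 4.
  After removal, components: {0,8} {1,2,3,4,6} {5} {7}
New component count: 4

Answer: 4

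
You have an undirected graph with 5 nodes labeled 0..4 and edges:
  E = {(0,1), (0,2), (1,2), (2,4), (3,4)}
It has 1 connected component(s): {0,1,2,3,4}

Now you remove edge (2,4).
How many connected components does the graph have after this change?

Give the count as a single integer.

Initial component count: 1
Remove (2,4): it was a bridge. Count increases: 1 -> 2.
  After removal, components: {0,1,2} {3,4}
New component count: 2

Answer: 2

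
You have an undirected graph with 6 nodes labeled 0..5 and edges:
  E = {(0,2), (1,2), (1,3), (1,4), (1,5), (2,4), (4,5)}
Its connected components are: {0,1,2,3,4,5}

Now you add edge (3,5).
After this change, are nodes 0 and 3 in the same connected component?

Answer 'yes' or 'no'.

Initial components: {0,1,2,3,4,5}
Adding edge (3,5): both already in same component {0,1,2,3,4,5}. No change.
New components: {0,1,2,3,4,5}
Are 0 and 3 in the same component? yes

Answer: yes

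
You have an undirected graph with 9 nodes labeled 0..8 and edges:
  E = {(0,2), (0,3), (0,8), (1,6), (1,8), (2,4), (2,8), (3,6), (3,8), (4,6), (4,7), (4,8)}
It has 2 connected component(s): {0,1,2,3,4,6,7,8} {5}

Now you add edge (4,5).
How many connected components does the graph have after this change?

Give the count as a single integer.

Initial component count: 2
Add (4,5): merges two components. Count decreases: 2 -> 1.
New component count: 1

Answer: 1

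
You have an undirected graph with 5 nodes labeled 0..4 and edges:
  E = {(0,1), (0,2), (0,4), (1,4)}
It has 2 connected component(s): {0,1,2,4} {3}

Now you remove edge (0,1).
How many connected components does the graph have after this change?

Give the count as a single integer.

Answer: 2

Derivation:
Initial component count: 2
Remove (0,1): not a bridge. Count unchanged: 2.
  After removal, components: {0,1,2,4} {3}
New component count: 2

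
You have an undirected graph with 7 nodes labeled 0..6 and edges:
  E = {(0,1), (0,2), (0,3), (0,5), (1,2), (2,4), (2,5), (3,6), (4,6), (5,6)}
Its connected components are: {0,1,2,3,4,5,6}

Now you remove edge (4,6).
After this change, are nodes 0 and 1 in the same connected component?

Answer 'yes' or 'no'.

Initial components: {0,1,2,3,4,5,6}
Removing edge (4,6): not a bridge — component count unchanged at 1.
New components: {0,1,2,3,4,5,6}
Are 0 and 1 in the same component? yes

Answer: yes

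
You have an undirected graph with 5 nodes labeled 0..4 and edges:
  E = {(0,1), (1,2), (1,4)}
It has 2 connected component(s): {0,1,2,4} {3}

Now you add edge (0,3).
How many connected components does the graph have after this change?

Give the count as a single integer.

Answer: 1

Derivation:
Initial component count: 2
Add (0,3): merges two components. Count decreases: 2 -> 1.
New component count: 1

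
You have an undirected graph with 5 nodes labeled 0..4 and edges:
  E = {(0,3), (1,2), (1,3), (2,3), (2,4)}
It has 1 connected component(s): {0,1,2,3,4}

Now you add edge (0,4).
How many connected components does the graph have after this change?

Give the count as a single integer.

Answer: 1

Derivation:
Initial component count: 1
Add (0,4): endpoints already in same component. Count unchanged: 1.
New component count: 1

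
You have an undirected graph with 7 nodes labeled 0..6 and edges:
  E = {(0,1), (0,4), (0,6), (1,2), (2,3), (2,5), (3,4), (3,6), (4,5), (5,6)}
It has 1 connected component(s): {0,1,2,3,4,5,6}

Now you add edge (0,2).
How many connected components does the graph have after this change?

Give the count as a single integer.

Answer: 1

Derivation:
Initial component count: 1
Add (0,2): endpoints already in same component. Count unchanged: 1.
New component count: 1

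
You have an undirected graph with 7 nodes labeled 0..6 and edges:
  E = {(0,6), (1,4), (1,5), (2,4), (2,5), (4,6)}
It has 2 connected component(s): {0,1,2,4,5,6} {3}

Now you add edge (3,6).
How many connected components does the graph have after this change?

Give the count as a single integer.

Initial component count: 2
Add (3,6): merges two components. Count decreases: 2 -> 1.
New component count: 1

Answer: 1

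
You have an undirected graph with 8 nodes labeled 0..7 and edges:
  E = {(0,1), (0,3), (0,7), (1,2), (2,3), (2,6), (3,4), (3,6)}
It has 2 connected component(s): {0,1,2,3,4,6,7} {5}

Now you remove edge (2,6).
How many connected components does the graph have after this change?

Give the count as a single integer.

Answer: 2

Derivation:
Initial component count: 2
Remove (2,6): not a bridge. Count unchanged: 2.
  After removal, components: {0,1,2,3,4,6,7} {5}
New component count: 2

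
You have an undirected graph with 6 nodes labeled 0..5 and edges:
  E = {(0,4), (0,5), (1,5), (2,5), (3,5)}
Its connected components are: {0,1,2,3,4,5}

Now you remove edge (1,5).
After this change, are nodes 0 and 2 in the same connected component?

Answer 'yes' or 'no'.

Answer: yes

Derivation:
Initial components: {0,1,2,3,4,5}
Removing edge (1,5): it was a bridge — component count 1 -> 2.
New components: {0,2,3,4,5} {1}
Are 0 and 2 in the same component? yes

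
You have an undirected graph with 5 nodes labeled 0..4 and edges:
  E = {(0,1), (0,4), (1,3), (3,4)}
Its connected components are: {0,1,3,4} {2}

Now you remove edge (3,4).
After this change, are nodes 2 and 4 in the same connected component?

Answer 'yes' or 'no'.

Initial components: {0,1,3,4} {2}
Removing edge (3,4): not a bridge — component count unchanged at 2.
New components: {0,1,3,4} {2}
Are 2 and 4 in the same component? no

Answer: no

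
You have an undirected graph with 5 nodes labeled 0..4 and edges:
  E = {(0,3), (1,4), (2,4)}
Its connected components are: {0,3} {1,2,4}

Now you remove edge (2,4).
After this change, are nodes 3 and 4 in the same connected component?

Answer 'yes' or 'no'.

Answer: no

Derivation:
Initial components: {0,3} {1,2,4}
Removing edge (2,4): it was a bridge — component count 2 -> 3.
New components: {0,3} {1,4} {2}
Are 3 and 4 in the same component? no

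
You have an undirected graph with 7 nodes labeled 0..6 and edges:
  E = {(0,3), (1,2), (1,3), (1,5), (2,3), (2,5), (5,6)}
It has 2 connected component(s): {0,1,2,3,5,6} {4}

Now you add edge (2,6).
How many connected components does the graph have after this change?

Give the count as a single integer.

Answer: 2

Derivation:
Initial component count: 2
Add (2,6): endpoints already in same component. Count unchanged: 2.
New component count: 2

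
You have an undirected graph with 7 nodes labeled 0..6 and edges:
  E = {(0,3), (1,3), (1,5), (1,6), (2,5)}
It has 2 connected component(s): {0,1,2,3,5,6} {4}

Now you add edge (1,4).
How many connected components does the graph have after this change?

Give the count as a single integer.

Answer: 1

Derivation:
Initial component count: 2
Add (1,4): merges two components. Count decreases: 2 -> 1.
New component count: 1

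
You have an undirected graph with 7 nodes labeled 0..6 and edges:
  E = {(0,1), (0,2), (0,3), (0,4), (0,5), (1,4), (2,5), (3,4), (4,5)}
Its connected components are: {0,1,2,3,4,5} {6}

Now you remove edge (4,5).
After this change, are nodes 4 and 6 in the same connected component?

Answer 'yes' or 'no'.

Initial components: {0,1,2,3,4,5} {6}
Removing edge (4,5): not a bridge — component count unchanged at 2.
New components: {0,1,2,3,4,5} {6}
Are 4 and 6 in the same component? no

Answer: no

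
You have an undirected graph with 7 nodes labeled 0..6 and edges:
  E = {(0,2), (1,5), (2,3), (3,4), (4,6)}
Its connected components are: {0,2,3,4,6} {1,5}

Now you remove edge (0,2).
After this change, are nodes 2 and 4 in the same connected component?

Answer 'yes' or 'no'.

Initial components: {0,2,3,4,6} {1,5}
Removing edge (0,2): it was a bridge — component count 2 -> 3.
New components: {0} {1,5} {2,3,4,6}
Are 2 and 4 in the same component? yes

Answer: yes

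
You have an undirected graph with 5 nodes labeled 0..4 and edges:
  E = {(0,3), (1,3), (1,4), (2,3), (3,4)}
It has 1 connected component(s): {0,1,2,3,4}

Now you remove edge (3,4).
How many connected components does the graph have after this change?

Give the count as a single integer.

Initial component count: 1
Remove (3,4): not a bridge. Count unchanged: 1.
  After removal, components: {0,1,2,3,4}
New component count: 1

Answer: 1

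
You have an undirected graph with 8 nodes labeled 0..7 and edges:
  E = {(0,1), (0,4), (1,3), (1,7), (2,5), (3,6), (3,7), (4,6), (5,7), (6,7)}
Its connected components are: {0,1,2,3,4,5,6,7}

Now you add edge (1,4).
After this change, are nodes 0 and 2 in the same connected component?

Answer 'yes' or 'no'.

Initial components: {0,1,2,3,4,5,6,7}
Adding edge (1,4): both already in same component {0,1,2,3,4,5,6,7}. No change.
New components: {0,1,2,3,4,5,6,7}
Are 0 and 2 in the same component? yes

Answer: yes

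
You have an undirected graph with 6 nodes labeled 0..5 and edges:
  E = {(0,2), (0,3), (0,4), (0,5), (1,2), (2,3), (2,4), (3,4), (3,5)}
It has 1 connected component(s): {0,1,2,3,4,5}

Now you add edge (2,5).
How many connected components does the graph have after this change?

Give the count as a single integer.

Answer: 1

Derivation:
Initial component count: 1
Add (2,5): endpoints already in same component. Count unchanged: 1.
New component count: 1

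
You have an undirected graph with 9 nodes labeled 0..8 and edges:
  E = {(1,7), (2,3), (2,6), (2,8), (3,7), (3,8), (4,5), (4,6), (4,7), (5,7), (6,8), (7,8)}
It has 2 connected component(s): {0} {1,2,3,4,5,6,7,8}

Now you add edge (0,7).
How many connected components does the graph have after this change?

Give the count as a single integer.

Answer: 1

Derivation:
Initial component count: 2
Add (0,7): merges two components. Count decreases: 2 -> 1.
New component count: 1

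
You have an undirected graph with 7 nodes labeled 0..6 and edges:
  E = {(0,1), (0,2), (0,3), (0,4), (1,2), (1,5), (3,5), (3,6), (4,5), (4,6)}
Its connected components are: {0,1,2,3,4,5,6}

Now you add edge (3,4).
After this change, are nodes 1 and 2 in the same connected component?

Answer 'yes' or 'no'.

Answer: yes

Derivation:
Initial components: {0,1,2,3,4,5,6}
Adding edge (3,4): both already in same component {0,1,2,3,4,5,6}. No change.
New components: {0,1,2,3,4,5,6}
Are 1 and 2 in the same component? yes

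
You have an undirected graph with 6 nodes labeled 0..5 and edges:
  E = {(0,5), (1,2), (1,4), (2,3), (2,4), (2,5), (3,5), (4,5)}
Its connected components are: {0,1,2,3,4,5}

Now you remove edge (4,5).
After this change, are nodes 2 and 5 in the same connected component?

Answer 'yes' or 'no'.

Answer: yes

Derivation:
Initial components: {0,1,2,3,4,5}
Removing edge (4,5): not a bridge — component count unchanged at 1.
New components: {0,1,2,3,4,5}
Are 2 and 5 in the same component? yes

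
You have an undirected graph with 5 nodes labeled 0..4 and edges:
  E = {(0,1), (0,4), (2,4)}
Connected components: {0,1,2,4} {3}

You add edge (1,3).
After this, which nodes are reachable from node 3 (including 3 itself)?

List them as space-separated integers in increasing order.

Before: nodes reachable from 3: {3}
Adding (1,3): merges 3's component with another. Reachability grows.
After: nodes reachable from 3: {0,1,2,3,4}

Answer: 0 1 2 3 4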